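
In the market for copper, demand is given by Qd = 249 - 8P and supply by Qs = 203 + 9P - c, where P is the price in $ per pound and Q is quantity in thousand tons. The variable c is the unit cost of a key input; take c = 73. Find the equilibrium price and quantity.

With c = 73, supply is Qs = 130 + 9P.
Equating demand and supply, 249 - 8P = 130 + 9P gives 17P = 119, so P* = 7.
Substitute back: Q* = 249 - 8(7) = 193.

P* = 7, Q* = 193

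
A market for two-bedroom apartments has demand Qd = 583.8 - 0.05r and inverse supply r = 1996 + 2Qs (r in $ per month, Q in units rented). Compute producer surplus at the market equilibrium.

Inverting to quantity form: Qs = -998 + 0.5r.
Set Qd = Qs: 583.8 - 0.05r = -998 + 0.5r, so 1581.8 = 0.55r and r* = 2876.
Plugging r* into demand: Q* = 583.8 - 0.05(2876) = 440.
Supply choke price (Qs = 0): r = 1996. Producer surplus = ½ × (2876 - 1996) × 440 = 193600.

Producer surplus = 193600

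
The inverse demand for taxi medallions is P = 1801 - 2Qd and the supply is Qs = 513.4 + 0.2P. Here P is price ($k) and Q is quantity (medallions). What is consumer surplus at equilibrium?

Consumer surplus = 389376

In direct form, Qd = 900.5 - 0.5P.
Equating demand and supply, 900.5 - 0.5P = 513.4 + 0.2P gives 0.7P = 387.1, so P* = 553.
Plugging P* into demand: Q* = 900.5 - 0.5(553) = 624.
Demand choke price (Qd = 0): P = 900.5/0.5 = 1801. Consumer surplus = ½ × (1801 - 553) × 624 = 389376.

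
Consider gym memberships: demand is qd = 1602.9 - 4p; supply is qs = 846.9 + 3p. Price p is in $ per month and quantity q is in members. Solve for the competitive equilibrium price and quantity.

The market clears where 1602.9 - 4p = 846.9 + 3p. Rearranging, 7p = 756, hence p* = 108.
Then q* = 1602.9 - 4(108) = 1170.9.

p* = 108, q* = 1170.9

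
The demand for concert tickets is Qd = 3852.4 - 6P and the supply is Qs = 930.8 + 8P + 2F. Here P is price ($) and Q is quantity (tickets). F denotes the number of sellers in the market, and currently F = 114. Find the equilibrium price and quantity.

P* = 192.4, Q* = 2698

With F = 114, supply is Qs = 1158.8 + 8P.
At equilibrium Qd = Qs, so 3852.4 - 6P = 1158.8 + 8P; collecting terms, 2693.6 = 14P and P* = 192.4.
From the demand curve, Q* = 3852.4 - 6(192.4) = 2698.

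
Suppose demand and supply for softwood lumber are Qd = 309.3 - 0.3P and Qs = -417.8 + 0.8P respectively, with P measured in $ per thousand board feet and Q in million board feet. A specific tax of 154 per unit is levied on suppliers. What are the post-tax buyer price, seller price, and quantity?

P_b = 773, P_s = 619, Q = 77.4

With a tax of 154 on suppliers, they supply based on the net price P_s = P_b - 154, so Qs = -541 + 0.8P_b.
Equate demand and the shifted supply: 309.3 - 0.3P_b = -541 + 0.8P_b, giving 1.1P_b = 850.3, so P_b = 773.
Then P_s = 773 - 154 = 619 and Q = 309.3 - 0.3(773) = 77.4.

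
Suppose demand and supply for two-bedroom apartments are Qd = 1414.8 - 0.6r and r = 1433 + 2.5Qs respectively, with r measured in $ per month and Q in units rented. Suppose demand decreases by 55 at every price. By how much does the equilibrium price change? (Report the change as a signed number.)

Inverting to quantity form: Qs = -573.2 + 0.4r.
At equilibrium Qd = Qs, so 1414.8 - 0.6r = -573.2 + 0.4r; collecting terms, 1988 = r and r* = 1988.
Then Q* = 1414.8 - 0.6(1988) = 222.
After the shift, demand is Qd = 1359.8 - 0.6r.
New equilibrium: 1933 = r, so r = 1933 and Q = 200.
Δr = 1933 - 1988 = -55.

Δr = -55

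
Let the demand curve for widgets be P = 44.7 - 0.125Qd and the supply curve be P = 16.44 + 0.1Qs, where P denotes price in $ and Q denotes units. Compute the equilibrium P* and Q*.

P* = 29, Q* = 125.6

In direct form, Qd = 357.6 - 8P and Qs = -164.4 + 10P.
The market clears where 357.6 - 8P = -164.4 + 10P. Rearranging, 18P = 522, hence P* = 29.
Plugging P* into demand: Q* = 357.6 - 8(29) = 125.6.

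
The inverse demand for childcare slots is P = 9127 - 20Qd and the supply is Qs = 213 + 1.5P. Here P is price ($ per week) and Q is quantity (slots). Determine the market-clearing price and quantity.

P* = 157, Q* = 448.5

Rewriting in direct form: Qd = 456.35 - 0.05P.
The market clears where 456.35 - 0.05P = 213 + 1.5P. Rearranging, 1.55P = 243.35, hence P* = 157.
Then Q* = 456.35 - 0.05(157) = 448.5.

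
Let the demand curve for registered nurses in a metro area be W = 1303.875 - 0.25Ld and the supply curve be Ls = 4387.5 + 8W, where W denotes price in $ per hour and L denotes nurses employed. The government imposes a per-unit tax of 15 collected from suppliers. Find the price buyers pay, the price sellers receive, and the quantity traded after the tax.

Solving each curve for L: Ld = 5215.5 - 4W.
The tax drives a wedge W_b - W_s = 15. Substituting W_s = W_b - 15 into supply: Ls = 4267.5 + 8W_b.
Set Ld = Ls: 5215.5 - 4W_b = 4267.5 + 8W_b, so 948 = 12W_b and W_b = 79.
So W_s = 64 and the quantity traded is L = 5215.5 - 4(79) = 4899.5.

W_b = 79, W_s = 64, L = 4899.5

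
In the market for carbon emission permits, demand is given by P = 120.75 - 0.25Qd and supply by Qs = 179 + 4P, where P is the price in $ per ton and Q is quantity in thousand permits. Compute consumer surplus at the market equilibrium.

Consumer surplus = 13695.125

Solving each curve for Q: Qd = 483 - 4P.
Equating demand and supply, 483 - 4P = 179 + 4P gives 8P = 304, so P* = 38.
Substitute back: Q* = 483 - 4(38) = 331.
Demand choke price (Qd = 0): P = 483/4 = 120.75. Consumer surplus = ½ × (120.75 - 38) × 331 = 13695.125.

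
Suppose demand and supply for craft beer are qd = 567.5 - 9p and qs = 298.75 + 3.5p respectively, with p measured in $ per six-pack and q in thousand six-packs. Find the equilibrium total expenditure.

Total expenditure = 8041

Set qd = qs: 567.5 - 9p = 298.75 + 3.5p, so 268.75 = 12.5p and p* = 21.5.
Plugging p* into demand: q* = 567.5 - 9(21.5) = 374.
Total expenditure = p* × q* = 21.5 × 374 = 8041.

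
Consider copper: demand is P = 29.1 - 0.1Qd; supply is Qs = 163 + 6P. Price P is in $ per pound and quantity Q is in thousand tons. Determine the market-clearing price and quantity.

P* = 8, Q* = 211

Solving each curve for Q: Qd = 291 - 10P.
At equilibrium Qd = Qs, so 291 - 10P = 163 + 6P; collecting terms, 128 = 16P and P* = 8.
Then Q* = 291 - 10(8) = 211.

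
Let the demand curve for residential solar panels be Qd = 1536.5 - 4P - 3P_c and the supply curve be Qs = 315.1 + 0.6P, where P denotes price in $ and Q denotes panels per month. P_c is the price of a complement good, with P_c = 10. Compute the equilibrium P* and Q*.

P* = 259, Q* = 470.5

With P_c = 10, demand is Qd = 1506.5 - 4P.
The market clears where 1506.5 - 4P = 315.1 + 0.6P. Rearranging, 4.6P = 1191.4, hence P* = 259.
From the demand curve, Q* = 1506.5 - 4(259) = 470.5.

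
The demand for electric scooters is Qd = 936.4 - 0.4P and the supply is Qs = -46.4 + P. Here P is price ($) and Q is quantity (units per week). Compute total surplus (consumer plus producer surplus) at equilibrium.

At equilibrium Qd = Qs, so 936.4 - 0.4P = -46.4 + P; collecting terms, 982.8 = 1.4P and P* = 702.
Then Q* = 936.4 - 0.4(702) = 655.6.
Demand choke price = 2341; supply choke price = 46.4. CS = ½(2341 - 702)(655.6) = 537264.2; PS = ½(702 - 46.4)(655.6) = 214905.68. Total surplus = 752169.88.

Total surplus = 752169.88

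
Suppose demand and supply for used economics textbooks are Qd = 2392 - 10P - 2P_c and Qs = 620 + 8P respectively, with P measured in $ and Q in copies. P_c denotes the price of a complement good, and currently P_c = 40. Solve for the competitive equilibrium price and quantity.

With P_c = 40, demand is Qd = 2312 - 10P.
Equating demand and supply, 2312 - 10P = 620 + 8P gives 18P = 1692, so P* = 94.
Then Q* = 2312 - 10(94) = 1372.

P* = 94, Q* = 1372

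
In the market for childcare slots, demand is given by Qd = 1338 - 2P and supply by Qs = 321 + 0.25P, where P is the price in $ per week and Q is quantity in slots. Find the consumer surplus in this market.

Consumer surplus = 47089

Equating demand and supply, 1338 - 2P = 321 + 0.25P gives 2.25P = 1017, so P* = 452.
From the demand curve, Q* = 1338 - 2(452) = 434.
Demand choke price (Qd = 0): P = 1338/2 = 669. Consumer surplus = ½ × (669 - 452) × 434 = 47089.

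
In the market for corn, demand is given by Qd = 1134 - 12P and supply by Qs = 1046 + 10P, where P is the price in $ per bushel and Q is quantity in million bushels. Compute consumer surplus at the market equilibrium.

Consumer surplus = 49141.5

At equilibrium Qd = Qs, so 1134 - 12P = 1046 + 10P; collecting terms, 88 = 22P and P* = 4.
Plugging P* into demand: Q* = 1134 - 12(4) = 1086.
Demand choke price (Qd = 0): P = 1134/12 = 94.5. Consumer surplus = ½ × (94.5 - 4) × 1086 = 49141.5.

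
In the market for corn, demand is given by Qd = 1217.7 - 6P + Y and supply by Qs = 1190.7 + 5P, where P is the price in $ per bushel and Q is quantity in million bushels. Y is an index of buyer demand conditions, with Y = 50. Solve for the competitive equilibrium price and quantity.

With Y = 50, demand is Qd = 1267.7 - 6P.
Set Qd = Qs: 1267.7 - 6P = 1190.7 + 5P, so 77 = 11P and P* = 7.
From the demand curve, Q* = 1267.7 - 6(7) = 1225.7.

P* = 7, Q* = 1225.7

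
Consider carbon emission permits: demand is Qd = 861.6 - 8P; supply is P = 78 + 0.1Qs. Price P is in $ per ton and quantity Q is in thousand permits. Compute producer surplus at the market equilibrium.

Producer surplus = 871.2

Solving each curve for Q: Qs = -780 + 10P.
The market clears where 861.6 - 8P = -780 + 10P. Rearranging, 18P = 1641.6, hence P* = 91.2.
Then Q* = 861.6 - 8(91.2) = 132.
Supply choke price (Qs = 0): P = 78. Producer surplus = ½ × (91.2 - 78) × 132 = 871.2.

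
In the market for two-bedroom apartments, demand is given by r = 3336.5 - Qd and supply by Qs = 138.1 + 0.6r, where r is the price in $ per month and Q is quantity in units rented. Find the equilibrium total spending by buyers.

Solving each curve for Q: Qd = 3336.5 - r.
At equilibrium Qd = Qs, so 3336.5 - r = 138.1 + 0.6r; collecting terms, 3198.4 = 1.6r and r* = 1999.
From the demand curve, Q* = 3336.5 - 1999 = 1337.5.
Total spending by buyers = r* × Q* = 1999 × 1337.5 = 2673662.5.

Total spending by buyers = 2673662.5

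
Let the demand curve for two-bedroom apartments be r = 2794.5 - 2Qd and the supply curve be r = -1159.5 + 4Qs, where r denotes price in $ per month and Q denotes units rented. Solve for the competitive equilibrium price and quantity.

r* = 1476.5, Q* = 659

In direct form, Qd = 1397.25 - 0.5r and Qs = 289.875 + 0.25r.
At equilibrium Qd = Qs, so 1397.25 - 0.5r = 289.875 + 0.25r; collecting terms, 1107.375 = 0.75r and r* = 1476.5.
Substitute back: Q* = 1397.25 - 0.5(1476.5) = 659.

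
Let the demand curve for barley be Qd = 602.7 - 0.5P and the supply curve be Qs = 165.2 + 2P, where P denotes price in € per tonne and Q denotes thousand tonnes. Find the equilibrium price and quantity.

P* = 175, Q* = 515.2

At equilibrium Qd = Qs, so 602.7 - 0.5P = 165.2 + 2P; collecting terms, 437.5 = 2.5P and P* = 175.
From the demand curve, Q* = 602.7 - 0.5(175) = 515.2.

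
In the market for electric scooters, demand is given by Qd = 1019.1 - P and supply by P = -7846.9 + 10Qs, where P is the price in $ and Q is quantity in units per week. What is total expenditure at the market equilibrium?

Solving each curve for Q: Qs = 784.69 + 0.1P.
Set Qd = Qs: 1019.1 - P = 784.69 + 0.1P, so 234.41 = 1.1P and P* = 213.1.
Plugging P* into demand: Q* = 1019.1 - 213.1 = 806.
Total expenditure = P* × Q* = 213.1 × 806 = 171758.6.

Total expenditure = 171758.6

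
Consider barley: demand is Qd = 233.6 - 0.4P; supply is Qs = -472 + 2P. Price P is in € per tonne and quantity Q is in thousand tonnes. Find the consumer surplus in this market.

Consumer surplus = 16820

At equilibrium Qd = Qs, so 233.6 - 0.4P = -472 + 2P; collecting terms, 705.6 = 2.4P and P* = 294.
From the demand curve, Q* = 233.6 - 0.4(294) = 116.
Demand choke price (Qd = 0): P = 233.6/0.4 = 584. Consumer surplus = ½ × (584 - 294) × 116 = 16820.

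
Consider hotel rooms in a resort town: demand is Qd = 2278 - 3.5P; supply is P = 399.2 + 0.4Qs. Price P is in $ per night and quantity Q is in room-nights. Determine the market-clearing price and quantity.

Rewriting in direct form: Qs = -998 + 2.5P.
The market clears where 2278 - 3.5P = -998 + 2.5P. Rearranging, 6P = 3276, hence P* = 546.
Plugging P* into demand: Q* = 2278 - 3.5(546) = 367.

P* = 546, Q* = 367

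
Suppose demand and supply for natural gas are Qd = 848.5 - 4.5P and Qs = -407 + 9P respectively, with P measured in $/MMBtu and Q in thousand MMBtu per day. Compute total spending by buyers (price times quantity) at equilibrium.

Total spending by buyers = 39990

Equating demand and supply, 848.5 - 4.5P = -407 + 9P gives 13.5P = 1255.5, so P* = 93.
Substitute back: Q* = 848.5 - 4.5(93) = 430.
Total spending by buyers = P* × Q* = 93 × 430 = 39990.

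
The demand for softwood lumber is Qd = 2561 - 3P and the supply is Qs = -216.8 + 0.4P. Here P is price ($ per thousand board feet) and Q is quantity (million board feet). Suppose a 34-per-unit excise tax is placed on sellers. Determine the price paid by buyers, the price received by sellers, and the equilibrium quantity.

P_b = 821, P_s = 787, Q = 98

With a tax of 34 on sellers, they supply based on the net price P_s = P_b - 34, so Qs = -230.4 + 0.4P_b.
Set Qd = Qs: 2561 - 3P_b = -230.4 + 0.4P_b, so 2791.4 = 3.4P_b and P_b = 821.
So P_s = 787 and the quantity traded is Q = 2561 - 3(821) = 98.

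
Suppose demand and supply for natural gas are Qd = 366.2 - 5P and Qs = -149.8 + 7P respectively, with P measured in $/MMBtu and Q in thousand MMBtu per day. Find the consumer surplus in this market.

Consumer surplus = 2286.144

The market clears where 366.2 - 5P = -149.8 + 7P. Rearranging, 12P = 516, hence P* = 43.
From the demand curve, Q* = 366.2 - 5(43) = 151.2.
Demand choke price (Qd = 0): P = 366.2/5 = 73.24. Consumer surplus = ½ × (73.24 - 43) × 151.2 = 2286.144.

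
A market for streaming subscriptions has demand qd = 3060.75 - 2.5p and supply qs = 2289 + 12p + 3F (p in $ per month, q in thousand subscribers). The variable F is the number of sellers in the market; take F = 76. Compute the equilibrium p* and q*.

With F = 76, supply is qs = 2517 + 12p.
Set qd = qs: 3060.75 - 2.5p = 2517 + 12p, so 543.75 = 14.5p and p* = 37.5.
Plugging p* into demand: q* = 3060.75 - 2.5(37.5) = 2967.

p* = 37.5, q* = 2967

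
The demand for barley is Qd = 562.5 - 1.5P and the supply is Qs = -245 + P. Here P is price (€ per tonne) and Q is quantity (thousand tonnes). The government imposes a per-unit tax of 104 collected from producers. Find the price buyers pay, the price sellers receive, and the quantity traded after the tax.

P_b = 364.6, P_s = 260.6, Q = 15.6

The tax drives a wedge P_b - P_s = 104. Substituting P_s = P_b - 104 into supply: Qs = -349 + P_b.
Set Qd = Qs: 562.5 - 1.5P_b = -349 + P_b, so 911.5 = 2.5P_b and P_b = 364.6.
Then P_s = 364.6 - 104 = 260.6 and Q = 562.5 - 1.5(364.6) = 15.6.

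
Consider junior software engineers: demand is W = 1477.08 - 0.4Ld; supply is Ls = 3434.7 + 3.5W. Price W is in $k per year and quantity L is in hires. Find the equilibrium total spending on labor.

Total spending on labor = 154163.6

In direct form, Ld = 3692.7 - 2.5W.
The market clears where 3692.7 - 2.5W = 3434.7 + 3.5W. Rearranging, 6W = 258, hence W* = 43.
Plugging W* into demand: L* = 3692.7 - 2.5(43) = 3585.2.
Total spending on labor = W* × L* = 43 × 3585.2 = 154163.6.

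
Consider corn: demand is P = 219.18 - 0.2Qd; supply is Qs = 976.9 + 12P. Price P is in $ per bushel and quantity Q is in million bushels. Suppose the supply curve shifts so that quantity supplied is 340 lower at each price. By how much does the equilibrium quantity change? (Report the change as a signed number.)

ΔQ = -100

Inverting to quantity form: Qd = 1095.9 - 5P.
Set Qd = Qs: 1095.9 - 5P = 976.9 + 12P, so 119 = 17P and P* = 7.
From the demand curve, Q* = 1095.9 - 5(7) = 1060.9.
After the shift, supply is Qs = 636.9 + 12P.
New equilibrium: 459 = 17P, so P = 27 and Q = 960.9.
ΔQ = 960.9 - 1060.9 = -100.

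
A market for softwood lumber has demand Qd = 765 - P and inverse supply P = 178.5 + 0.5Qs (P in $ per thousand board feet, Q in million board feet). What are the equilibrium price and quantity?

P* = 374, Q* = 391

Rewriting in direct form: Qs = -357 + 2P.
Equating demand and supply, 765 - P = -357 + 2P gives 3P = 1122, so P* = 374.
Substitute back: Q* = 765 - 374 = 391.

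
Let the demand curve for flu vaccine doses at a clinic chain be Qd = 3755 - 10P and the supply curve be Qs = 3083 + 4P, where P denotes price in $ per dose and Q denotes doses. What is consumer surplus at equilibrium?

Consumer surplus = 536281.25

Set Qd = Qs: 3755 - 10P = 3083 + 4P, so 672 = 14P and P* = 48.
Then Q* = 3755 - 10(48) = 3275.
Demand choke price (Qd = 0): P = 3755/10 = 375.5. Consumer surplus = ½ × (375.5 - 48) × 3275 = 536281.25.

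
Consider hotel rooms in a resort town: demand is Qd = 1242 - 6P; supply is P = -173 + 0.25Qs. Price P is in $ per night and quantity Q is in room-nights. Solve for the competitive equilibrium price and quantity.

Rewriting in direct form: Qs = 692 + 4P.
Equating demand and supply, 1242 - 6P = 692 + 4P gives 10P = 550, so P* = 55.
From the demand curve, Q* = 1242 - 6(55) = 912.

P* = 55, Q* = 912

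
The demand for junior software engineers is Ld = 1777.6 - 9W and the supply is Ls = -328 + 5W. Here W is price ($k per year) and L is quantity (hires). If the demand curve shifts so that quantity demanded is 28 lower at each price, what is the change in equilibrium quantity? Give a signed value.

The market clears where 1777.6 - 9W = -328 + 5W. Rearranging, 14W = 2105.6, hence W* = 150.4.
Then L* = 1777.6 - 9(150.4) = 424.
After the shift, demand is Ld = 1749.6 - 9W.
The new intersection has 2077.6 = 14W, i.e. W = 148.4, L = 414.
ΔL = 414 - 424 = -10.

ΔL = -10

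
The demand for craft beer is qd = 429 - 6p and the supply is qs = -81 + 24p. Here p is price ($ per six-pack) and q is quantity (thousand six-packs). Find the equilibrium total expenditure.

The market clears where 429 - 6p = -81 + 24p. Rearranging, 30p = 510, hence p* = 17.
Substitute back: q* = 429 - 6(17) = 327.
Total expenditure = p* × q* = 17 × 327 = 5559.

Total expenditure = 5559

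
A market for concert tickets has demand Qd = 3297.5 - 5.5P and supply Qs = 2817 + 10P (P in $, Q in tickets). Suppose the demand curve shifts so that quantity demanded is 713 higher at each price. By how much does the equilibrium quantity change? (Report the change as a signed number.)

Set Qd = Qs: 3297.5 - 5.5P = 2817 + 10P, so 480.5 = 15.5P and P* = 31.
Substitute back: Q* = 3297.5 - 5.5(31) = 3127.
After the shift, demand is Qd = 4010.5 - 5.5P.
New equilibrium: 1193.5 = 15.5P, so P = 77 and Q = 3587.
ΔQ = 3587 - 3127 = 460.

ΔQ = 460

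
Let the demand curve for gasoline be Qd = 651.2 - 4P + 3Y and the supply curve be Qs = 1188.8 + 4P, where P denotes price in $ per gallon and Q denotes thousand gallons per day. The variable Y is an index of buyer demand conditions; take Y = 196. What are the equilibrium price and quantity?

P* = 6.3, Q* = 1214

With Y = 196, demand is Qd = 1239.2 - 4P.
The market clears where 1239.2 - 4P = 1188.8 + 4P. Rearranging, 8P = 50.4, hence P* = 6.3.
From the demand curve, Q* = 1239.2 - 4(6.3) = 1214.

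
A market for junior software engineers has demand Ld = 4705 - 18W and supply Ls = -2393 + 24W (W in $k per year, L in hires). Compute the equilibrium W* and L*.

W* = 169, L* = 1663

Equating demand and supply, 4705 - 18W = -2393 + 24W gives 42W = 7098, so W* = 169.
Substitute back: L* = 4705 - 18(169) = 1663.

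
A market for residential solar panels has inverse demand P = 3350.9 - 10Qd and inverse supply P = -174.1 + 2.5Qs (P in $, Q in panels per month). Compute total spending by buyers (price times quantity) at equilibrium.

In direct form, Qd = 335.09 - 0.1P and Qs = 69.64 + 0.4P.
Set Qd = Qs: 335.09 - 0.1P = 69.64 + 0.4P, so 265.45 = 0.5P and P* = 530.9.
Substitute back: Q* = 335.09 - 0.1(530.9) = 282.
Total spending by buyers = P* × Q* = 530.9 × 282 = 149713.8.

Total spending by buyers = 149713.8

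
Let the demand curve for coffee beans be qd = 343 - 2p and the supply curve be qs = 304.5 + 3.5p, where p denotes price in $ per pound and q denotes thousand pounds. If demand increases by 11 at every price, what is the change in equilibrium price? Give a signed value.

At equilibrium qd = qs, so 343 - 2p = 304.5 + 3.5p; collecting terms, 38.5 = 5.5p and p* = 7.
Then q* = 343 - 2(7) = 329.
After the shift, demand is qd = 354 - 2p.
Re-solving, 5.5p = 49.5 gives p = 9 and q = 336.
Δp = 9 - 7 = 2.

Δp = 2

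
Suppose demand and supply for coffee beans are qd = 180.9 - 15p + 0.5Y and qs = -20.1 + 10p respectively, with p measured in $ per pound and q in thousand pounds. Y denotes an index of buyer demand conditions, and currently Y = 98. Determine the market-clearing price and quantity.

p* = 10, q* = 79.9

With Y = 98, demand is qd = 229.9 - 15p.
Equating demand and supply, 229.9 - 15p = -20.1 + 10p gives 25p = 250, so p* = 10.
Then q* = 229.9 - 15(10) = 79.9.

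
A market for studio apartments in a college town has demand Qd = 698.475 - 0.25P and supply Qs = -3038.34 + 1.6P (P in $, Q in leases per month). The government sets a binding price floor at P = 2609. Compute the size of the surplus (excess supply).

At P = 2609: Qd = 46.225 and Qs = 1136.06.
Surplus = Qs - Qd = 1136.06 - 46.225 = 1089.835.

Surplus = 1089.835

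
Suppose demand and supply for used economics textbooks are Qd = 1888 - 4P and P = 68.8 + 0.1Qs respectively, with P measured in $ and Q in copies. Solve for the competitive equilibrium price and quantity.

Rewriting in direct form: Qs = -688 + 10P.
Set Qd = Qs: 1888 - 4P = -688 + 10P, so 2576 = 14P and P* = 184.
From the demand curve, Q* = 1888 - 4(184) = 1152.

P* = 184, Q* = 1152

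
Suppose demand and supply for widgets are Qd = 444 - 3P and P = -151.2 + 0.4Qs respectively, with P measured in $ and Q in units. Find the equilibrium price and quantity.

P* = 12, Q* = 408

Inverting to quantity form: Qs = 378 + 2.5P.
The market clears where 444 - 3P = 378 + 2.5P. Rearranging, 5.5P = 66, hence P* = 12.
Plugging P* into demand: Q* = 444 - 3(12) = 408.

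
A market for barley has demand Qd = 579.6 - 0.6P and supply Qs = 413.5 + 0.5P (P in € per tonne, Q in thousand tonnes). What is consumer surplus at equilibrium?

Equating demand and supply, 579.6 - 0.6P = 413.5 + 0.5P gives 1.1P = 166.1, so P* = 151.
From the demand curve, Q* = 579.6 - 0.6(151) = 489.
Demand choke price (Qd = 0): P = 579.6/0.6 = 966. Consumer surplus = ½ × (966 - 151) × 489 = 199267.5.

Consumer surplus = 199267.5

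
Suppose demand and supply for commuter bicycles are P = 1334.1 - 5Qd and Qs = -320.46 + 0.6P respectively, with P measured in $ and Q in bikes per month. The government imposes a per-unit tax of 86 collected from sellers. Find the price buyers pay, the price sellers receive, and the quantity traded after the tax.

P_b = 798.6, P_s = 712.6, Q = 107.1

Inverting to quantity form: Qd = 266.82 - 0.2P.
Sellers keep P_s = P_b - 86 per unit, so supply in terms of the buyer price is Qs = -372.06 + 0.6P_b.
Equate demand and the shifted supply: 266.82 - 0.2P_b = -372.06 + 0.6P_b, giving 0.8P_b = 638.88, so P_b = 798.6.
Then P_s = 798.6 - 86 = 712.6 and Q = 266.82 - 0.2(798.6) = 107.1.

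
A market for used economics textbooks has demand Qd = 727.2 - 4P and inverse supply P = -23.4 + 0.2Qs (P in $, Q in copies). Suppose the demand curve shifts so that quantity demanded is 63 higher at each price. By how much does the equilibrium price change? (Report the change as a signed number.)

ΔP = 7

Inverting to quantity form: Qs = 117 + 5P.
Set Qd = Qs: 727.2 - 4P = 117 + 5P, so 610.2 = 9P and P* = 67.8.
Then Q* = 727.2 - 4(67.8) = 456.
After the shift, demand is Qd = 790.2 - 4P.
Re-solving, 9P = 673.2 gives P = 74.8 and Q = 491.
ΔP = 74.8 - 67.8 = 7.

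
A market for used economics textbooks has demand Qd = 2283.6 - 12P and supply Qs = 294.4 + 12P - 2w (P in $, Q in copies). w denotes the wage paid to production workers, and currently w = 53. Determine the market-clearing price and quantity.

P* = 87.3, Q* = 1236

With w = 53, supply is Qs = 188.4 + 12P.
The market clears where 2283.6 - 12P = 188.4 + 12P. Rearranging, 24P = 2095.2, hence P* = 87.3.
From the demand curve, Q* = 2283.6 - 12(87.3) = 1236.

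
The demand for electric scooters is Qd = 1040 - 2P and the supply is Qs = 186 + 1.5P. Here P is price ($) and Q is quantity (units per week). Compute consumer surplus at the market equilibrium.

Equating demand and supply, 1040 - 2P = 186 + 1.5P gives 3.5P = 854, so P* = 244.
Substitute back: Q* = 1040 - 2(244) = 552.
Demand choke price (Qd = 0): P = 1040/2 = 520. Consumer surplus = ½ × (520 - 244) × 552 = 76176.

Consumer surplus = 76176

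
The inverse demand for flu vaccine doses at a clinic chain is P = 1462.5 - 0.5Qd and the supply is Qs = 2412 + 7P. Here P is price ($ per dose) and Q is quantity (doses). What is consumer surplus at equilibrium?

Rewriting in direct form: Qd = 2925 - 2P.
At equilibrium Qd = Qs, so 2925 - 2P = 2412 + 7P; collecting terms, 513 = 9P and P* = 57.
Plugging P* into demand: Q* = 2925 - 2(57) = 2811.
Demand choke price (Qd = 0): P = 2925/2 = 1462.5. Consumer surplus = ½ × (1462.5 - 57) × 2811 = 1975430.25.

Consumer surplus = 1975430.25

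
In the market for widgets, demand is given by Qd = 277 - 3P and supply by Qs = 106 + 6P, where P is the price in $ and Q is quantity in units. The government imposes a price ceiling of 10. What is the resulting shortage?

Shortage = 81

With P fixed at 10, quantity demanded is 247 and quantity supplied is 166.
Shortage = Qd - Qs = 247 - 166 = 81.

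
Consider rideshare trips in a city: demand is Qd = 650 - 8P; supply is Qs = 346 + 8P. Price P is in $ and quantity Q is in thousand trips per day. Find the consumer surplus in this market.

Consumer surplus = 15500.25

Equating demand and supply, 650 - 8P = 346 + 8P gives 16P = 304, so P* = 19.
Substitute back: Q* = 650 - 8(19) = 498.
Demand choke price (Qd = 0): P = 650/8 = 81.25. Consumer surplus = ½ × (81.25 - 19) × 498 = 15500.25.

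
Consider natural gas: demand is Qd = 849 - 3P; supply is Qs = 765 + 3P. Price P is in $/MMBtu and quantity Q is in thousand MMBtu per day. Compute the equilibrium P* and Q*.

P* = 14, Q* = 807

The market clears where 849 - 3P = 765 + 3P. Rearranging, 6P = 84, hence P* = 14.
Plugging P* into demand: Q* = 849 - 3(14) = 807.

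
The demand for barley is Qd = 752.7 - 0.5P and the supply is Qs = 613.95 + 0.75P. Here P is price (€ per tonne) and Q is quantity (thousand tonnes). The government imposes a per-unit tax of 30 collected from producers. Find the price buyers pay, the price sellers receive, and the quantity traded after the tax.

Producers keep P_s = P_b - 30 per unit, so supply in terms of the buyer price is Qs = 591.45 + 0.75P_b.
Equate demand and the shifted supply: 752.7 - 0.5P_b = 591.45 + 0.75P_b, giving 1.25P_b = 161.25, so P_b = 129.
So P_s = 99 and the quantity traded is Q = 752.7 - 0.5(129) = 688.2.

P_b = 129, P_s = 99, Q = 688.2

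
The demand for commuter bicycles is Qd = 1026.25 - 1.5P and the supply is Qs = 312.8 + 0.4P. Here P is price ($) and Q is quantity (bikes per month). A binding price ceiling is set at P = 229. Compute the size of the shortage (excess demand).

Shortage = 278.35

Evaluating both curves at the ceiling price 229 gives Qd = 682.75, Qs = 404.4.
Shortage = Qd - Qs = 682.75 - 404.4 = 278.35.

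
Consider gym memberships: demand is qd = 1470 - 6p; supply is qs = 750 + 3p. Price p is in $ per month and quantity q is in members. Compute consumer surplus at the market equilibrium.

Equating demand and supply, 1470 - 6p = 750 + 3p gives 9p = 720, so p* = 80.
Plugging p* into demand: q* = 1470 - 6(80) = 990.
Demand choke price (qd = 0): p = 1470/6 = 245. Consumer surplus = ½ × (245 - 80) × 990 = 81675.

Consumer surplus = 81675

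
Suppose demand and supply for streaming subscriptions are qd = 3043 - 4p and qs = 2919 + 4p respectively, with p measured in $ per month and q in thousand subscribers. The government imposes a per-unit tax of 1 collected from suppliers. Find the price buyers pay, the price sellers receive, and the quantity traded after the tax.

Suppliers keep p_s = p_b - 1 per unit, so supply in terms of the buyer price is qs = 2915 + 4p_b.
Equate demand and the shifted supply: 3043 - 4p_b = 2915 + 4p_b, giving 8p_b = 128, so p_b = 16.
So p_s = 15 and the quantity traded is q = 3043 - 4(16) = 2979.

p_b = 16, p_s = 15, q = 2979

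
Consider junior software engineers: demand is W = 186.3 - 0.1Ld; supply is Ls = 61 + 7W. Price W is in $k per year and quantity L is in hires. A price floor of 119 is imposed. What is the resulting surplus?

In direct form, Ld = 1863 - 10W.
Evaluating both curves at the floor price 119 gives Ld = 673, Ls = 894.
Surplus = Ls - Ld = 894 - 673 = 221.

Surplus = 221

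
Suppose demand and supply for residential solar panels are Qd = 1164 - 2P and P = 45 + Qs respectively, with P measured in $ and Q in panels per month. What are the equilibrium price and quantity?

P* = 403, Q* = 358

In direct form, Qs = -45 + P.
The market clears where 1164 - 2P = -45 + P. Rearranging, 3P = 1209, hence P* = 403.
Plugging P* into demand: Q* = 1164 - 2(403) = 358.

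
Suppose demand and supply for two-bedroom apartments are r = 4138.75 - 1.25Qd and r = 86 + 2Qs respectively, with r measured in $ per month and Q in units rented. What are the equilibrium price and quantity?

Rewriting in direct form: Qd = 3311 - 0.8r and Qs = -43 + 0.5r.
Set Qd = Qs: 3311 - 0.8r = -43 + 0.5r, so 3354 = 1.3r and r* = 2580.
Substitute back: Q* = 3311 - 0.8(2580) = 1247.

r* = 2580, Q* = 1247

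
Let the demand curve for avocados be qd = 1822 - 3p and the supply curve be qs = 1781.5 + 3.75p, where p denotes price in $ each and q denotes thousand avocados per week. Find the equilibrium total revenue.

The market clears where 1822 - 3p = 1781.5 + 3.75p. Rearranging, 6.75p = 40.5, hence p* = 6.
Substitute back: q* = 1822 - 3(6) = 1804.
Total revenue = p* × q* = 6 × 1804 = 10824.

Total revenue = 10824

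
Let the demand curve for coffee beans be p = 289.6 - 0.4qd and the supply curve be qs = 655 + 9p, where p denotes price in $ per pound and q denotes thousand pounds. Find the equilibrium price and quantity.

p* = 6, q* = 709

Solving each curve for q: qd = 724 - 2.5p.
Set qd = qs: 724 - 2.5p = 655 + 9p, so 69 = 11.5p and p* = 6.
Then q* = 724 - 2.5(6) = 709.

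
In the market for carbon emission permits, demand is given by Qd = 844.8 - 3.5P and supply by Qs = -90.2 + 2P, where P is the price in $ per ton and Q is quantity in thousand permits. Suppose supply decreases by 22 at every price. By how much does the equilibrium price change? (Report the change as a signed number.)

ΔP = 4

The market clears where 844.8 - 3.5P = -90.2 + 2P. Rearranging, 5.5P = 935, hence P* = 170.
Plugging P* into demand: Q* = 844.8 - 3.5(170) = 249.8.
After the shift, supply is Qs = -112.2 + 2P.
The new intersection has 957 = 5.5P, i.e. P = 174, Q = 235.8.
ΔP = 174 - 170 = 4.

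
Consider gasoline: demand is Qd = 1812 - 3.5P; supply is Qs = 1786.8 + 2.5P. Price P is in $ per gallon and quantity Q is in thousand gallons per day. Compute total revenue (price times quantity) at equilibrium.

At equilibrium Qd = Qs, so 1812 - 3.5P = 1786.8 + 2.5P; collecting terms, 25.2 = 6P and P* = 4.2.
From the demand curve, Q* = 1812 - 3.5(4.2) = 1797.3.
Total revenue = P* × Q* = 4.2 × 1797.3 = 7548.66.

Total revenue = 7548.66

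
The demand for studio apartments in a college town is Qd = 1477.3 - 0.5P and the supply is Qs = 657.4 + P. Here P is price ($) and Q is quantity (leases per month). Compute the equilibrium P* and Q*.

P* = 546.6, Q* = 1204

Equating demand and supply, 1477.3 - 0.5P = 657.4 + P gives 1.5P = 819.9, so P* = 546.6.
Plugging P* into demand: Q* = 1477.3 - 0.5(546.6) = 1204.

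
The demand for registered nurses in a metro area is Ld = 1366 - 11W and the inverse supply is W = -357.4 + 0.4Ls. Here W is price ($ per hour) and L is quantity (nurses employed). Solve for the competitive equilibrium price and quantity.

W* = 35, L* = 981

Solving each curve for L: Ls = 893.5 + 2.5W.
At equilibrium Ld = Ls, so 1366 - 11W = 893.5 + 2.5W; collecting terms, 472.5 = 13.5W and W* = 35.
Then L* = 1366 - 11(35) = 981.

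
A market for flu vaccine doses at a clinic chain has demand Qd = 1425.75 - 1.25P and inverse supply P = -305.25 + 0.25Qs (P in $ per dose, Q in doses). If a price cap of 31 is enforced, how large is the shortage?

Solving each curve for Q: Qs = 1221 + 4P.
With P fixed at 31, quantity demanded is 1387 and quantity supplied is 1345.
Shortage = Qd - Qs = 1387 - 1345 = 42.

Shortage = 42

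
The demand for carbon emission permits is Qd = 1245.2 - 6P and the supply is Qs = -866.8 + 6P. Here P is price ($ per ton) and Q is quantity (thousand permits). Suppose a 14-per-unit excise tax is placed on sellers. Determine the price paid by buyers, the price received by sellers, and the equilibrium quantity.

Sellers keep P_s = P_b - 14 per unit, so supply in terms of the buyer price is Qs = -950.8 + 6P_b.
Equate demand and the shifted supply: 1245.2 - 6P_b = -950.8 + 6P_b, giving 12P_b = 2196, so P_b = 183.
So P_s = 169 and the quantity traded is Q = 1245.2 - 6(183) = 147.2.

P_b = 183, P_s = 169, Q = 147.2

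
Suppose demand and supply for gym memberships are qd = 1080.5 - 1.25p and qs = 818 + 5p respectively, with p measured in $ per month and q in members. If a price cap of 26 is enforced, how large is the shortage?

With p fixed at 26, quantity demanded is 1048 and quantity supplied is 948.
Shortage = qd - qs = 1048 - 948 = 100.

Shortage = 100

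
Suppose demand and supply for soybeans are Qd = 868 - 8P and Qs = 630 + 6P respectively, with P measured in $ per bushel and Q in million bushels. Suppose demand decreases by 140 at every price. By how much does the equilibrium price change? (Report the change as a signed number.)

ΔP = -10

The market clears where 868 - 8P = 630 + 6P. Rearranging, 14P = 238, hence P* = 17.
From the demand curve, Q* = 868 - 8(17) = 732.
After the shift, demand is Qd = 728 - 8P.
New equilibrium: 98 = 14P, so P = 7 and Q = 672.
ΔP = 7 - 17 = -10.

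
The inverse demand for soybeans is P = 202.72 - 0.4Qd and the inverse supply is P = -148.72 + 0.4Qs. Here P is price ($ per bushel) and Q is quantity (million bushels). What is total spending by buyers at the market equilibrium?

Rewriting in direct form: Qd = 506.8 - 2.5P and Qs = 371.8 + 2.5P.
At equilibrium Qd = Qs, so 506.8 - 2.5P = 371.8 + 2.5P; collecting terms, 135 = 5P and P* = 27.
Plugging P* into demand: Q* = 506.8 - 2.5(27) = 439.3.
Total spending by buyers = P* × Q* = 27 × 439.3 = 11861.1.

Total spending by buyers = 11861.1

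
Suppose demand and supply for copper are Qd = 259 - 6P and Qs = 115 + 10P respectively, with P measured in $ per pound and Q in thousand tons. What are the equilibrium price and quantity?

P* = 9, Q* = 205

The market clears where 259 - 6P = 115 + 10P. Rearranging, 16P = 144, hence P* = 9.
Plugging P* into demand: Q* = 259 - 6(9) = 205.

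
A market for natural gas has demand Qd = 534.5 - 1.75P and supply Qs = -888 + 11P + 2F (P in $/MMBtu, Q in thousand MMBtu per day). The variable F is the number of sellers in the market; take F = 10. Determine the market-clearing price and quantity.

With F = 10, supply is Qs = -868 + 11P.
At equilibrium Qd = Qs, so 534.5 - 1.75P = -868 + 11P; collecting terms, 1402.5 = 12.75P and P* = 110.
Then Q* = 534.5 - 1.75(110) = 342.

P* = 110, Q* = 342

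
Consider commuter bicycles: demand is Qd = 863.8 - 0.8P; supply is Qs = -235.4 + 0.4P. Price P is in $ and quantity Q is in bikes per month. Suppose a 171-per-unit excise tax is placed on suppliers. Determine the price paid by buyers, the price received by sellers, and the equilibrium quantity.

The tax drives a wedge P_b - P_s = 171. Substituting P_s = P_b - 171 into supply: Qs = -303.8 + 0.4P_b.
Market clearing requires 863.8 - 0.8P_b = -303.8 + 0.4P_b; hence 1167.6 = 1.2P_b and P_b = 973.
So P_s = 802 and the quantity traded is Q = 863.8 - 0.8(973) = 85.4.

P_b = 973, P_s = 802, Q = 85.4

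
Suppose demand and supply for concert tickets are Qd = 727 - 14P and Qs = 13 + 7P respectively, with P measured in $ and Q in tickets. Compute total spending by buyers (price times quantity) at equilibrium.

Total spending by buyers = 8534

Equating demand and supply, 727 - 14P = 13 + 7P gives 21P = 714, so P* = 34.
From the demand curve, Q* = 727 - 14(34) = 251.
Total spending by buyers = P* × Q* = 34 × 251 = 8534.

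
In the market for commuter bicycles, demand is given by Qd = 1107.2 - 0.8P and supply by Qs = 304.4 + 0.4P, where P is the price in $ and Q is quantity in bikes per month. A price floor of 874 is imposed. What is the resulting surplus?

Evaluating both curves at the floor price 874 gives Qd = 408, Qs = 654.
Surplus = Qs - Qd = 654 - 408 = 246.

Surplus = 246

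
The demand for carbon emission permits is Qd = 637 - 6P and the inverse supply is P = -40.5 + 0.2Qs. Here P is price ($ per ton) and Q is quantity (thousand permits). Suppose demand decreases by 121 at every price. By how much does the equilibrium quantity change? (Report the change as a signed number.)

ΔQ = -55

In direct form, Qs = 202.5 + 5P.
Equating demand and supply, 637 - 6P = 202.5 + 5P gives 11P = 434.5, so P* = 39.5.
Then Q* = 637 - 6(39.5) = 400.
After the shift, demand is Qd = 516 - 6P.
Re-solving, 11P = 313.5 gives P = 28.5 and Q = 345.
ΔQ = 345 - 400 = -55.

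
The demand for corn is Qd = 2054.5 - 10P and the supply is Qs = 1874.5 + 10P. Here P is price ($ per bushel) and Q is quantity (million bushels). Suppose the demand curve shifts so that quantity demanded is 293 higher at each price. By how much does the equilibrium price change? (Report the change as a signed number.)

Set Qd = Qs: 2054.5 - 10P = 1874.5 + 10P, so 180 = 20P and P* = 9.
Substitute back: Q* = 2054.5 - 10(9) = 1964.5.
After the shift, demand is Qd = 2347.5 - 10P.
The new intersection has 473 = 20P, i.e. P = 23.65, Q = 2111.
ΔP = 23.65 - 9 = 14.65.

ΔP = 14.65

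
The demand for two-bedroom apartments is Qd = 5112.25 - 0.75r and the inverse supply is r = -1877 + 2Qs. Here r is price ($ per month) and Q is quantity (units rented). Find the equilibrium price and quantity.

r* = 3339, Q* = 2608

Rewriting in direct form: Qs = 938.5 + 0.5r.
Equating demand and supply, 5112.25 - 0.75r = 938.5 + 0.5r gives 1.25r = 4173.75, so r* = 3339.
Substitute back: Q* = 5112.25 - 0.75(3339) = 2608.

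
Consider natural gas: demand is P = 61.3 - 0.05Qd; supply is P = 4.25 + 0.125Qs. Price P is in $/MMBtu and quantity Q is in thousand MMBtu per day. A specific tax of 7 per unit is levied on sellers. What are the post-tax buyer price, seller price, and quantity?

In direct form, Qd = 1226 - 20P and Qs = -34 + 8P.
With a tax of 7 on sellers, they supply based on the net price P_s = P_b - 7, so Qs = -90 + 8P_b.
Equate demand and the shifted supply: 1226 - 20P_b = -90 + 8P_b, giving 28P_b = 1316, so P_b = 47.
So P_s = 40 and the quantity traded is Q = 1226 - 20(47) = 286.

P_b = 47, P_s = 40, Q = 286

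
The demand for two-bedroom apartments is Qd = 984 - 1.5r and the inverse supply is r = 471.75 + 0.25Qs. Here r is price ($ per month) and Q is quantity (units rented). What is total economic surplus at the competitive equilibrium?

In direct form, Qs = -1887 + 4r.
At equilibrium Qd = Qs, so 984 - 1.5r = -1887 + 4r; collecting terms, 2871 = 5.5r and r* = 522.
Then Q* = 984 - 1.5(522) = 201.
Demand choke price = 656; supply choke price = 471.75. CS = ½(656 - 522)(201) = 13467; PS = ½(522 - 471.75)(201) = 5050.125. Total surplus = 18517.125.

Total surplus = 18517.125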